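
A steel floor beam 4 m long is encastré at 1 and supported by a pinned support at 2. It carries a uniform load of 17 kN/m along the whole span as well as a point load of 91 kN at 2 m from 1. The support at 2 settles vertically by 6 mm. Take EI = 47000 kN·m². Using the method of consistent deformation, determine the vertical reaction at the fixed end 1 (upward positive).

Release the roller at 2. Primary structure: cantilever fixed at 1.
Downward deflection at the released point 2 due to the loads:
  UDL 17: wL⁴/(8EI) = 544/EI
  point load 91 at a = 2: Pa²(3L − a)/(6EI) = 606.7/EI
  δ_0 = 1151/EI
Tip deflection under a unit load at 2: L³/(3EI) = 21.33/EI.
With EI = 47000 kN·m²: δ_0 = 0.024482 m and δ_{22} = 0.000454 m/kN.
Compatibility — the beam at 2 must follow the support down by 0.006 m: δ_0 − R_2·δ_{22} = 0.006, so R_2 = (0.024482 − 0.006)/0.000454 = 40.72 kN.
Vertical equilibrium: R_1 = ΣP − R_2 = 159 − 40.72 = 118.3 kN.

R_1 = 118.3 kN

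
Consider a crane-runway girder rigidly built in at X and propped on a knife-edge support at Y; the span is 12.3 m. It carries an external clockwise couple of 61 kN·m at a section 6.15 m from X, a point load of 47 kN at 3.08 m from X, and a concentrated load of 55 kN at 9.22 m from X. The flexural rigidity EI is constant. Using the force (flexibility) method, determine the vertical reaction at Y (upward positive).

Remove the prop at Y; the released (primary) structure is a cantilever built in at X.
Primary-structure tip deflection at Y by superposition:
  clockwise couple 61 at a = 6.15: M₀a(2L − a)/(2EI) = 3461/EI
  point load 47 at a = 3.08: Pa²(3L − a)/(6EI) = 2513/EI
  point load 55 at a = 9.22: Pa²(3L − a)/(6EI) = 21569/EI
  δ_0 = 27543/EI
Tip deflection under a unit load at Y: L³/(3EI) = 620.3/EI.
The prop prevents deflection at Y: R_Y = δ_0/δ_{YY} = 27543/620.3 = 44.4 kN.

R_Y = 44.4 kN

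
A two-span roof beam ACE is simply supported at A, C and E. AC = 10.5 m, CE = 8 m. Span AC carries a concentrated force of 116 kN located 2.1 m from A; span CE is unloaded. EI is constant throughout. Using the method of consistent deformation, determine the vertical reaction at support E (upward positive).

R_E = -8.296 kN

Take M_C as the redundant. Released structure: two simple spans AC and CE with a hinge at C.
Rotations at C on the released spans (each span's end-slope, ×1/EI):
  span AC: point load 116 at a = 2.1: Pab(L + a)/(6LEI) = 409.2/EI
  relative rotation θ_0 = (409.2 + 0)/EI = 409.2/EI
A unit hogging moment at C produces rotation L₁/(3EI) + L₂/(3EI) = 6.167/EI.
Slope continuity at C: θ_0 = M_C·6.167/EI, so M_C = 409.2/6.167 = 66.36 kN·m (hogging).
Span CE, ΣM about E: R_C^{CE}·8 = 0 + 66.36, so R_C^{CE} = 8.296 kN and R_E = 0 − 8.296 = -8.296 kN.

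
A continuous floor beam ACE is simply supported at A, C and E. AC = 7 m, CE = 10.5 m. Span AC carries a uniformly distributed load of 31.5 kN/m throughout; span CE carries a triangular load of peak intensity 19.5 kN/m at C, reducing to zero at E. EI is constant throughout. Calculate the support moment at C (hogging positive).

Take M_C as the redundant. Released structure: two simple spans AC and CE with a hinge at C.
Rotations at C on the released spans (each span's end-slope, ×1/EI):
  span AC: UDL 31.5: wL³/(24EI) = 450.2/EI
  span CE: triangular load, peak 19.5: w₀L³/(45EI) = 501.6/EI
  relative rotation θ_0 = (450.2 + 501.6)/EI = 951.8/EI
A unit hogging moment at C produces rotation L₁/(3EI) + L₂/(3EI) = 5.833/EI.
Slope continuity at C: θ_0 = M_C·5.833/EI, so M_C = 951.8/5.833 = 163.2 kN·m (hogging).

M_C = 163.2 kN·m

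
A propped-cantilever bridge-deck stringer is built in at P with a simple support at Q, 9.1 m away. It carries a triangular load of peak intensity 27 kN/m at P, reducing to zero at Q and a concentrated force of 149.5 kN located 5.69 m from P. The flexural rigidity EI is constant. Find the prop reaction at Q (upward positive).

Take the reaction at Q as the redundant and release it; the primary structure is a cantilever fixed at P.
Deflection at Q on the released cantilever, summing each load's contribution:
  triangular load, peak 27 at the fixed end: w₀L⁴/(30EI) = 6172/EI
  point load 149.5 at a = 5.69: Pa²(3L − a)/(6EI) = 17433/EI
  δ_0 = 23605/EI
Tip deflection under a unit load at Q: L³/(3EI) = 251.2/EI.
Compatibility at Q: δ_0 − R_Q·δ_{QQ} = 0, so R_Q = 23605/251.2 = 93.97 kN.

R_Q = 93.97 kN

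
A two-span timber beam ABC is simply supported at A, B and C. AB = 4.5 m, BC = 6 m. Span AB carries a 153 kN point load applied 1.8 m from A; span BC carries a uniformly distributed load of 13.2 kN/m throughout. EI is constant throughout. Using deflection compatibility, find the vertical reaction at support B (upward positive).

Release continuity at B by inserting a hinge; the redundant is the internal moment M_B. The primary structure is two simply-supported spans AB and BC.
Rotations at B on the released spans (each span's end-slope, ×1/EI):
  span AB: point load 153 at a = 1.8: Pab(L + a)/(6LEI) = 173.5/EI
  span BC: UDL 13.2: wL³/(24EI) = 118.8/EI
  relative rotation θ_0 = (173.5 + 118.8)/EI = 292.3/EI
A unit hogging moment at B produces rotation L₁/(3EI) + L₂/(3EI) = 3.5/EI.
Slope continuity at B: θ_0 = M_B·3.5/EI, so M_B = 292.3/3.5 = 83.51 kN·m (hogging).
Span AB, ΣM about A with M_B applied at B: R_B^{AB}·4.5 = 275.4 + 83.51, so R_B^{AB} = 79.76 kN and R_A = 153 − 79.76 = 73.24 kN.
Span BC, ΣM about C: R_B^{BC}·6 = 237.6 + 83.51, so R_B^{BC} = 53.52 kN and R_C = 79.2 − 53.52 = 25.68 kN.
R_B = 79.76 + 53.52 = 133.3 kN.

R_B = 133.3 kN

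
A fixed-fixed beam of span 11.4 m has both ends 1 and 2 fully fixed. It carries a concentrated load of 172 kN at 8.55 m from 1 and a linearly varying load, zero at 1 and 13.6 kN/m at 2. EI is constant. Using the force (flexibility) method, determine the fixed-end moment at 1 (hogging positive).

M_1 = 150.8 kN·m

Take the two fixed-end moments M_1, M_2 as redundants; the released structure is the simple span 12.
On the primary (simply-supported) span, the end slopes from the loading are:
  at 1: point load 172 at a = 8.55: Pab(L + b)/(6LEI) = 873.2/EI
  at 2: point load 172 at a = 8.55: Pab(L + a)/(6LEI) = 1222/EI
  at 1: triangular load, peak 13.6: 7w₀L³/(360EI) = 391.8/EI
  at 2: triangular load, peak 13.6: w₀L³/(45EI) = 447.8/EI
  θ_10 = 1265/EI,  θ_20 = 1670/EI
Flexibility coefficients: a unit moment at one end gives L/(3EI) there and L/(6EI) at the far end, so f₁₁ = f₂₂ = 3.8/EI and f₁₂ = f₂₁ = 1.9/EI.
Compatibility — zero rotation at each built-in end:
  3.8 M_1 + 1.9 M_2 = 1265
  1.9 M_1 + 3.8 M_2 = 1670
Solving the pair gives M_1 = 150.8 kN·m and M_2 = 364.1 kN·m (hogging).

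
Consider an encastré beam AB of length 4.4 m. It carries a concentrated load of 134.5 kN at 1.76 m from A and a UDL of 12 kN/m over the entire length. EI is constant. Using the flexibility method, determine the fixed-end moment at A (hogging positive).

M_A = 104.6 kN·m

Release both end moments; the primary structure is a simply-supported span AB with redundants M_A and M_B.
On the primary (simply-supported) span, the end slopes from the loading are:
  at A: point load 134.5 at a = 1.76: Pab(L + b)/(6LEI) = 166.7/EI
  at B: point load 134.5 at a = 1.76: Pab(L + a)/(6LEI) = 145.8/EI
  at A: UDL 12: wL³/(24EI) = 42.59/EI
  at B: UDL 12: wL³/(24EI) = 42.59/EI
  θ_A0 = 209.2/EI,  θ_B0 = 188.4/EI
Flexibility coefficients: a unit moment at one end gives L/(3EI) there and L/(6EI) at the far end, so f₁₁ = f₂₂ = 1.467/EI and f₁₂ = f₂₁ = 0.7333/EI.
Compatibility — zero rotation at each built-in end:
  1.467 M_A + 0.7333 M_B = 209.2
  0.7333 M_A + 1.467 M_B = 188.4
Solving the pair gives M_A = 104.6 kN·m and M_B = 76.17 kN·m (hogging).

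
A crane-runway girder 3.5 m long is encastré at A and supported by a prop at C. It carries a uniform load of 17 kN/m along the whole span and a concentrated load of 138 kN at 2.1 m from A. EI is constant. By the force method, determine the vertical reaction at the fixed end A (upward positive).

R_A = 115.6 kN

Take the reaction at C as the redundant and release it; the primary structure is a cantilever fixed at A.
Primary-structure tip deflection at C by superposition:
  UDL 17: wL⁴/(8EI) = 318.9/EI
  point load 138 at a = 2.1: Pa²(3L − a)/(6EI) = 852/EI
  δ_0 = 1171/EI
Tip deflection under a unit load at C: L³/(3EI) = 14.29/EI.
Compatibility at C: δ_0 − R_C·δ_{CC} = 0, so R_C = 1171/14.29 = 81.93 kN.
Vertical equilibrium: R_A = ΣP − R_C = 197.5 − 81.93 = 115.6 kN.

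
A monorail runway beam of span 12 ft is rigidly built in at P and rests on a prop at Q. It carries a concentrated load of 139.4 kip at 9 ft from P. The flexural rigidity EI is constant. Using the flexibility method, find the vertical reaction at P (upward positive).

Take the reaction at Q as the redundant and release it; the primary structure is a cantilever fixed at P.
Downward deflection at the released point Q due to the loads:
  point load 139.4 at a = 9: Pa²(3L − a)/(6EI) = 50811/EI
Tip deflection under a unit load at Q: L³/(3EI) = 576/EI.
Compatibility at Q: δ_0 − R_Q·δ_{QQ} = 0, so R_Q = 50811/576 = 88.21 kip.
Vertical equilibrium: R_P = ΣP − R_Q = 139.4 − 88.21 = 51.19 kip.

R_P = 51.19 kip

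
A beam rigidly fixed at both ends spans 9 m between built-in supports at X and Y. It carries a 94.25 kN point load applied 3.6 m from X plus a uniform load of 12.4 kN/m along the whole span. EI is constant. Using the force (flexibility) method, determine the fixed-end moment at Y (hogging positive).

Release both end moments; the primary structure is a simply-supported span XY with redundants M_X and M_Y.
Simple-span end rotations at X and Y under the given loads:
  at X: point load 94.25 at a = 3.6: Pab(L + b)/(6LEI) = 488.6/EI
  at Y: point load 94.25 at a = 3.6: Pab(L + a)/(6LEI) = 427.5/EI
  at X: UDL 12.4: wL³/(24EI) = 376.6/EI
  at Y: UDL 12.4: wL³/(24EI) = 376.6/EI
  θ_X0 = 865.2/EI,  θ_Y0 = 804.2/EI
Flexibility coefficients: a unit moment at one end gives L/(3EI) there and L/(6EI) at the far end, so f₁₁ = f₂₂ = 3/EI and f₁₂ = f₂₁ = 1.5/EI.
Compatibility — zero rotation at each built-in end:
  3 M_X + 1.5 M_Y = 865.2
  1.5 M_X + 3 M_Y = 804.2
Solving the pair gives M_X = 205.8 kN·m and M_Y = 165.1 kN·m (hogging).

M_Y = 165.1 kN·m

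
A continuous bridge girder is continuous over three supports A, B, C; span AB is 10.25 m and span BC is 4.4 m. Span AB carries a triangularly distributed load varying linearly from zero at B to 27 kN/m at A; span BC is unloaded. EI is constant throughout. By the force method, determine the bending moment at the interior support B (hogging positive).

M_B = 115.8 kN·m

Take M_B as the redundant. Released structure: two simple spans AB and BC with a hinge at B.
End slopes at the hinge B, treating each span as simply supported:
  span AB: triangular load, peak 27: 7w₀L³/(360EI) = 565.4/EI
  relative rotation θ_0 = (565.4 + 0)/EI = 565.4/EI
A unit hogging moment at B produces rotation L₁/(3EI) + L₂/(3EI) = 4.883/EI.
Slope continuity at B: θ_0 = M_B·4.883/EI, so M_B = 565.4/4.883 = 115.8 kN·m (hogging).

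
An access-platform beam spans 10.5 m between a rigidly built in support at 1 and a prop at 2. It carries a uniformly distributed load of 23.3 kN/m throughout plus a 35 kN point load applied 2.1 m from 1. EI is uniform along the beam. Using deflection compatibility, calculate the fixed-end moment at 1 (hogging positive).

M_1 = 374 kN·m

Take the reaction at 2 as the redundant and release it; the primary structure is a cantilever fixed at 1.
Primary-structure tip deflection at 2 by superposition:
  UDL 23.3: wL⁴/(8EI) = 35402/EI
  point load 35 at a = 2.1: Pa²(3L − a)/(6EI) = 756.3/EI
  δ_0 = 36158/EI
Tip deflection under a unit load at 2: L³/(3EI) = 385.9/EI.
The prop prevents deflection at 2: R_2 = δ_0/δ_{22} = 36158/385.9 = 93.7 kN.
Moment equilibrium about 1: M_1 = Σ(load moments about 1) − R_2·L = 1358 − 93.7×10.5 = 374 kN·m.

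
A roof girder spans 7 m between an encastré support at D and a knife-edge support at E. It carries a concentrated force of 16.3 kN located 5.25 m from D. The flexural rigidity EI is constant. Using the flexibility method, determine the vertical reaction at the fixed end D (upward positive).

R_D = 5.985 kN

Release the roller at E. Primary structure: cantilever fixed at D.
Primary-structure tip deflection at E by superposition:
  point load 16.3 at a = 5.25: Pa²(3L − a)/(6EI) = 1179/EI
Tip deflection under a unit load at E: L³/(3EI) = 114.3/EI.
The prop prevents deflection at E: R_E = δ_0/δ_{EE} = 1179/114.3 = 10.31 kN.
Vertical equilibrium: R_D = ΣP − R_E = 16.3 − 10.31 = 5.985 kN.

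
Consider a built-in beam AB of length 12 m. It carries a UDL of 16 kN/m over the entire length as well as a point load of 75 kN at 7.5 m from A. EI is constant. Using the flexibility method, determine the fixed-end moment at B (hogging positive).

M_B = 323.8 kN·m

Release both end moments; the primary structure is a simply-supported span AB with redundants M_A and M_B.
Simple-span end rotations at A and B under the given loads:
  at A: UDL 16: wL³/(24EI) = 1152/EI
  at B: UDL 16: wL³/(24EI) = 1152/EI
  at A: point load 75 at a = 7.5: Pab(L + b)/(6LEI) = 580.1/EI
  at B: point load 75 at a = 7.5: Pab(L + a)/(6LEI) = 685.5/EI
  θ_A0 = 1732/EI,  θ_B0 = 1838/EI
Flexibility coefficients: a unit moment at one end gives L/(3EI) there and L/(6EI) at the far end, so f₁₁ = f₂₂ = 4/EI and f₁₂ = f₂₁ = 2/EI.
Compatibility — zero rotation at each built-in end:
  4 M_A + 2 M_B = 1732
  2 M_A + 4 M_B = 1838
Solving the pair gives M_A = 271.1 kN·m and M_B = 323.8 kN·m (hogging).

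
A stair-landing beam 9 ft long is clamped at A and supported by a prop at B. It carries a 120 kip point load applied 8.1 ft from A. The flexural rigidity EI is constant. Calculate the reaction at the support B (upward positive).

Remove the prop at B; the released (primary) structure is a cantilever built in at A.
Free-end deflection of the primary structure under the applied loading (downward +):
  point load 120 at a = 8.1: Pa²(3L − a)/(6EI) = 24801/EI
Flexibility coefficient — unit upward force at B: δ_{BB} = L³/(3EI) = 243/EI.
The prop prevents deflection at B: R_B = δ_0/δ_{BB} = 24801/243 = 102.1 kip.

R_B = 102.1 kip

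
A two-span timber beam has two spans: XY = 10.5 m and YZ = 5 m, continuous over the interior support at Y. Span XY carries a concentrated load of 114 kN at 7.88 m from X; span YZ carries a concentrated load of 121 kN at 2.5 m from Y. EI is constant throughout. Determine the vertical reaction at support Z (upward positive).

Release continuity at Y by inserting a hinge; the redundant is the internal moment M_Y. The primary structure is two simply-supported spans XY and YZ.
Discontinuity in slope at Y on the released structure — sum the simple-span end rotations:
  span XY: point load 114 at a = 7.88: Pab(L + a)/(6LEI) = 686.7/EI
  span YZ: point load 121 at a = 2.5: Pab(L + b)/(6LEI) = 189.1/EI
  relative rotation θ_0 = (686.7 + 189.1)/EI = 875.7/EI
A unit hogging moment at Y produces rotation L₁/(3EI) + L₂/(3EI) = 5.167/EI.
Compatibility: M_Y·(L₁+L₂)/(3EI) = θ_0, giving M_Y = 169.5 kN·m (hogging).
Span YZ, ΣM about Z: R_Y^{YZ}·5 = 302.5 + 169.5, so R_Y^{YZ} = 94.4 kN and R_Z = 121 − 94.4 = 26.6 kN.

R_Z = 26.6 kN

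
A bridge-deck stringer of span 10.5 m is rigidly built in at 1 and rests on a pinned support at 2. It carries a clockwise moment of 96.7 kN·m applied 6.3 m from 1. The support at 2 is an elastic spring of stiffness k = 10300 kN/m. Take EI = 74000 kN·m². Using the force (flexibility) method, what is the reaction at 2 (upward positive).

R_2 = 11.39 kN

Take the reaction at 2 as the redundant and release it; the primary structure is a cantilever fixed at 1.
Primary-structure tip deflection at 2 by superposition:
  clockwise couple 96.7 at a = 6.3: M₀a(2L − a)/(2EI) = 4478/EI
Tip deflection under a unit load at 2: L³/(3EI) = 385.9/EI.
With EI = 74000 kN·m²: δ_0 = 0.060509 m and δ_{22} = 0.005215 m/kN.
Compatibility — the spring shortens by R_2/k under the reaction it provides: δ_0 − R_2·δ_{22} = R_2/k. With 1/k = 0.000097 m/kN, R_2 = δ_0 / (δ_{22} + 1/k) = 0.060509 / (0.005215 + 0.000097) = 11.39 kN.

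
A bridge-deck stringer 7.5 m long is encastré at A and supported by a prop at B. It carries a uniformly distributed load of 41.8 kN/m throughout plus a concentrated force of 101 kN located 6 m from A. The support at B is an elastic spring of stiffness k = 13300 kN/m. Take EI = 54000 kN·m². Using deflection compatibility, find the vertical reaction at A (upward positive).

Take the reaction at B as the redundant and release it; the primary structure is a cantilever fixed at A.
Downward deflection at the released point B due to the loads:
  UDL 41.8: wL⁴/(8EI) = 16532/EI
  point load 101 at a = 6: Pa²(3L − a)/(6EI) = 9999/EI
  δ_0 = 26531/EI
Tip deflection under a unit load at B: L³/(3EI) = 140.6/EI.
With EI = 54000 kN·m²: δ_0 = 0.49132 m and δ_{BB} = 0.002604 m/kN.
Compatibility — the spring shortens by R_B/k under the reaction it provides: δ_0 − R_B·δ_{BB} = R_B/k. With 1/k = 0.000075 m/kN, R_B = δ_0 / (δ_{BB} + 1/k) = 0.49132 / (0.002604 + 0.000075) = 183.4 kN.
Vertical equilibrium: R_A = ΣP − R_B = 414.5 − 183.4 = 231.1 kN.

R_A = 231.1 kN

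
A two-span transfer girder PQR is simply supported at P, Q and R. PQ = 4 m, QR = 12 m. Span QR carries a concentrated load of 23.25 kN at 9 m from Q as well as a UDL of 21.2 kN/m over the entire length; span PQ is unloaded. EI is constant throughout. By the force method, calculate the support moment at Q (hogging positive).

Insert a hinge at Q; M_Q is the redundant, and each span becomes simply supported.
End slopes at the hinge Q, treating each span as simply supported:
  span QR: point load 23.25 at a = 9: Pab(L + b)/(6LEI) = 130.8/EI
  span QR: UDL 21.2: wL³/(24EI) = 1526/EI
  relative rotation θ_0 = (0 + 1657)/EI = 1657/EI
A unit hogging moment at Q produces rotation L₁/(3EI) + L₂/(3EI) = 5.333/EI.
Compatibility: M_Q·(L₁+L₂)/(3EI) = θ_0, giving M_Q = 310.7 kN·m (hogging).

M_Q = 310.7 kN·m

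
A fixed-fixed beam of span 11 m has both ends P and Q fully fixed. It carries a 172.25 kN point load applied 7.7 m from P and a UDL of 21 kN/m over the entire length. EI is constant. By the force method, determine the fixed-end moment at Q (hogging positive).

Release both end moments; the primary structure is a simply-supported span PQ with redundants M_P and M_Q.
On the primary (simply-supported) span, the end slopes from the loading are:
  at P: point load 172.25 at a = 7.7: Pab(L + b)/(6LEI) = 948.3/EI
  at Q: point load 172.25 at a = 7.7: Pab(L + a)/(6LEI) = 1240/EI
  at P: UDL 21: wL³/(24EI) = 1165/EI
  at Q: UDL 21: wL³/(24EI) = 1165/EI
  θ_P0 = 2113/EI,  θ_Q0 = 2405/EI
Flexibility coefficients: a unit moment at one end gives L/(3EI) there and L/(6EI) at the far end, so f₁₁ = f₂₂ = 3.667/EI and f₁₂ = f₂₁ = 1.833/EI.
Compatibility — zero rotation at each built-in end:
  3.667 M_P + 1.833 M_Q = 2113
  1.833 M_P + 3.667 M_Q = 2405
Solving the pair gives M_P = 331.1 kN·m and M_Q = 490.3 kN·m (hogging).

M_Q = 490.3 kN·m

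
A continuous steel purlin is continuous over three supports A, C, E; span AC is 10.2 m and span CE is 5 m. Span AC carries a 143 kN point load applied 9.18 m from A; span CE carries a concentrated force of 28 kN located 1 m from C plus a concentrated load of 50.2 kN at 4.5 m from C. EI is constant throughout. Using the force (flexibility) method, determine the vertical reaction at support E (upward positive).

R_E = 31.9 kN

Insert a hinge at C; M_C is the redundant, and each span becomes simply supported.
Rotations at C on the released spans (each span's end-slope, ×1/EI):
  span AC: point load 143 at a = 9.18: Pab(L + a)/(6LEI) = 424/EI
  span CE: point load 28 at a = 1: Pab(L + b)/(6LEI) = 33.6/EI
  span CE: point load 50.2 at a = 4.5: Pab(L + b)/(6LEI) = 20.71/EI
  relative rotation θ_0 = (424 + 54.31)/EI = 478.3/EI
A unit hogging moment at C produces rotation L₁/(3EI) + L₂/(3EI) = 5.067/EI.
Slope continuity at C: θ_0 = M_C·5.067/EI, so M_C = 478.3/5.067 = 94.41 kN·m (hogging).
Span CE, ΣM about E: R_C^{CE}·5 = 137.1 + 94.41, so R_C^{CE} = 46.3 kN and R_E = 78.2 − 46.3 = 31.9 kN.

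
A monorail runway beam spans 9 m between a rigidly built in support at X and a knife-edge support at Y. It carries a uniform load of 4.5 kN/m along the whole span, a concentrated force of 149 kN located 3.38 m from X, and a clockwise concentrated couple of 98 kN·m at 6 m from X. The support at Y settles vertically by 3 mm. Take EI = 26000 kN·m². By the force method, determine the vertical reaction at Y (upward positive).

R_Y = 56.96 kN

Choose R_Y as the redundant. The primary structure is the cantilever fixed at X.
Downward deflection at the released point Y due to the loads:
  UDL 4.5: wL⁴/(8EI) = 3691/EI
  point load 149 at a = 3.38: Pa²(3L − a)/(6EI) = 6701/EI
  clockwise couple 98 at a = 6: M₀a(2L − a)/(2EI) = 3528/EI
  δ_0 = 13920/EI
Flexibility coefficient — unit upward force at Y: δ_{YY} = L³/(3EI) = 243/EI.
With EI = 26000 kN·m²: δ_0 = 0.53537 m and δ_{YY} = 0.009346 m/kN.
Compatibility — the beam at Y must follow the support down by 0.003 m: δ_0 − R_Y·δ_{YY} = 0.003, so R_Y = (0.53537 − 0.003)/0.009346 = 56.96 kN.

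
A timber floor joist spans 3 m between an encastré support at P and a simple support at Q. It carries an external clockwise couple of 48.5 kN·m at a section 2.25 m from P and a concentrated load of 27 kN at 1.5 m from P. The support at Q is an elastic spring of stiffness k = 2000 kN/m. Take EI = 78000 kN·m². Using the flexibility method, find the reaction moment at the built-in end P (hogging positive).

Release the roller at Q. Primary structure: cantilever fixed at P.
Downward deflection at the released point Q due to the loads:
  clockwise couple 48.5 at a = 2.25: M₀a(2L − a)/(2EI) = 204.6/EI
  point load 27 at a = 1.5: Pa²(3L − a)/(6EI) = 75.94/EI
  δ_0 = 280.5/EI
Flexibility coefficient — unit upward force at Q: δ_{QQ} = L³/(3EI) = 9/EI.
With EI = 78000 kN·m²: δ_0 = 0.003597 m and δ_{QQ} = 0.000115 m/kN.
Compatibility — the spring shortens by R_Q/k under the reaction it provides: δ_0 − R_Q·δ_{QQ} = R_Q/k. With 1/k = 0.0005 m/kN, R_Q = δ_0 / (δ_{QQ} + 1/k) = 0.003597 / (0.000115 + 0.0005) = 5.845 kN.
Moment equilibrium about P: M_P = Σ(load moments about P) − R_Q·L = 89 − 5.845×3 = 71.47 kN·m.

M_P = 71.47 kN·m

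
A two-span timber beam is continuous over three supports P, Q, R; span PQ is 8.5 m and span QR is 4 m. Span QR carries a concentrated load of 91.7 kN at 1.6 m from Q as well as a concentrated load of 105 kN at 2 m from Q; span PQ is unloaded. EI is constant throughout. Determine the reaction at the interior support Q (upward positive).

Take M_Q as the redundant. Released structure: two simple spans PQ and QR with a hinge at Q.
Discontinuity in slope at Q on the released structure — sum the simple-span end rotations:
  span QR: point load 91.7 at a = 1.6: Pab(L + b)/(6LEI) = 93.9/EI
  span QR: point load 105 at a = 2: Pab(L + b)/(6LEI) = 105/EI
  relative rotation θ_0 = (0 + 198.9)/EI = 198.9/EI
A unit hogging moment at Q produces rotation L₁/(3EI) + L₂/(3EI) = 4.167/EI.
Slope continuity at Q: θ_0 = M_Q·4.167/EI, so M_Q = 198.9/4.167 = 47.74 kN·m (hogging).
Span PQ, ΣM about P with M_Q applied at Q: R_Q^{PQ}·8.5 = 0 + 47.74, so R_Q^{PQ} = 5.616 kN and R_P = 0 − 5.616 = -5.616 kN.
Span QR, ΣM about R: R_Q^{QR}·4 = 430.1 + 47.74, so R_Q^{QR} = 119.5 kN and R_R = 196.7 − 119.5 = 77.25 kN.
R_Q = 5.616 + 119.5 = 125.1 kN.

R_Q = 125.1 kN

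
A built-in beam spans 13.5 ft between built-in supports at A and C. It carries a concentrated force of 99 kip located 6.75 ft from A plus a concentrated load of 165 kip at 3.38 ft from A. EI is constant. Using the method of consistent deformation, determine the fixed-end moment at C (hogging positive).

Take the two fixed-end moments M_A, M_C as redundants; the released structure is the simple span AC.
End rotations of the released simple span under the applied load (×1/EI):
  at A: point load 99 at a = 6.75: Pab(L + b)/(6LEI) = 1128/EI
  at C: point load 99 at a = 6.75: Pab(L + a)/(6LEI) = 1128/EI
  at A: point load 165 at a = 3.38: Pab(L + b)/(6LEI) = 1646/EI
  at C: point load 165 at a = 3.38: Pab(L + a)/(6LEI) = 1176/EI
  θ_A0 = 2773/EI,  θ_C0 = 2304/EI
Flexibility coefficients: a unit moment at one end gives L/(3EI) there and L/(6EI) at the far end, so f₁₁ = f₂₂ = 4.5/EI and f₁₂ = f₂₁ = 2.25/EI.
Compatibility — zero rotation at each built-in end:
  4.5 M_A + 2.25 M_C = 2773
  2.25 M_A + 4.5 M_C = 2304
Solving the pair gives M_A = 480.5 kip·ft and M_C = 271.7 kip·ft (hogging).

M_C = 271.7 kip·ft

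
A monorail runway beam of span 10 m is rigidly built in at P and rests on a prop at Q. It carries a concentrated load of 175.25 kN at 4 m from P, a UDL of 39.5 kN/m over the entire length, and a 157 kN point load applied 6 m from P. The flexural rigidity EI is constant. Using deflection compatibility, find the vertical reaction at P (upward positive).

Release the roller at Q. Primary structure: cantilever fixed at P.
Downward deflection at the released point Q due to the loads:
  point load 175.25 at a = 4: Pa²(3L − a)/(6EI) = 12151/EI
  UDL 39.5: wL⁴/(8EI) = 49375/EI
  point load 157 at a = 6: Pa²(3L − a)/(6EI) = 22608/EI
  δ_0 = 84134/EI
Tip deflection under a unit load at Q: L³/(3EI) = 333.3/EI.
The prop prevents deflection at Q: R_Q = δ_0/δ_{QQ} = 84134/333.3 = 252.4 kN.
Vertical equilibrium: R_P = ΣP − R_Q = 727.2 − 252.4 = 474.8 kN.

R_P = 474.8 kN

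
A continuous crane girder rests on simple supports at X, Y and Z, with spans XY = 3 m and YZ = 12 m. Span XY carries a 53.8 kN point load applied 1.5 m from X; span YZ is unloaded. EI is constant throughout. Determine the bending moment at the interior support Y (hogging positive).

Release continuity at Y by inserting a hinge; the redundant is the internal moment M_Y. The primary structure is two simply-supported spans XY and YZ.
Rotations at Y on the released spans (each span's end-slope, ×1/EI):
  span XY: point load 53.8 at a = 1.5: Pab(L + a)/(6LEI) = 30.26/EI
  relative rotation θ_0 = (30.26 + 0)/EI = 30.26/EI
A unit hogging moment at Y produces rotation L₁/(3EI) + L₂/(3EI) = 5/EI.
Compatibility: M_Y·(L₁+L₂)/(3EI) = θ_0, giving M_Y = 6.053 kN·m (hogging).

M_Y = 6.053 kN·m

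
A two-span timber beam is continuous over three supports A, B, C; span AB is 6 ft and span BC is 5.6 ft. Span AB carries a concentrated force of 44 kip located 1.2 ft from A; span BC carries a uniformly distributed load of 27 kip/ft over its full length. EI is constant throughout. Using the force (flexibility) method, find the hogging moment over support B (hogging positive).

Take M_B as the redundant. Released structure: two simple spans AB and BC with a hinge at B.
Rotations at B on the released spans (each span's end-slope, ×1/EI):
  span AB: point load 44 at a = 1.2: Pab(L + a)/(6LEI) = 50.69/EI
  span BC: UDL 27: wL³/(24EI) = 197.6/EI
  relative rotation θ_0 = (50.69 + 197.6)/EI = 248.3/EI
A unit hogging moment at B produces rotation L₁/(3EI) + L₂/(3EI) = 3.867/EI.
Compatibility: M_B·(L₁+L₂)/(3EI) = θ_0, giving M_B = 64.2 kip·ft (hogging).

M_B = 64.2 kip·ft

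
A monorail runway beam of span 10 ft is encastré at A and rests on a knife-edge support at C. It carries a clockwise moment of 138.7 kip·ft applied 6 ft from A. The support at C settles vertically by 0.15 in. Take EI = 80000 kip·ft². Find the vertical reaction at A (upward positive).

Choose R_C as the redundant. The primary structure is the cantilever fixed at A.
Primary-structure tip deflection at C by superposition:
  clockwise couple 138.7 at a = 6: M₀a(2L − a)/(2EI) = 5825/EI
Tip deflection under a unit load at C: L³/(3EI) = 333.3/EI.
With EI = 80000 kip·ft²: δ_0 = 0.072817 ft and δ_{CC} = 0.004167 ft/kip.
Compatibility — the beam at C must follow the support down by 0.0125 ft: δ_0 − R_C·δ_{CC} = 0.0125, so R_C = (0.072817 − 0.0125)/0.004167 = 14.48 kip.
Vertical equilibrium: R_A = ΣP − R_C = 0 − 14.48 = -14.48 kip.

R_A = -14.48 kip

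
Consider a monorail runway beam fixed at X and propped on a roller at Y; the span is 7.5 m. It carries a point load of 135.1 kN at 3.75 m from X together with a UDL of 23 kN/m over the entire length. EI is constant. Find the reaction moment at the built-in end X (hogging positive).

M_X = 351.7 kN·m

Remove the prop at Y; the released (primary) structure is a cantilever built in at X.
Deflection at Y on the released cantilever, summing each load's contribution:
  point load 135.1 at a = 3.75: Pa²(3L − a)/(6EI) = 5937/EI
  UDL 23: wL⁴/(8EI) = 9097/EI
  δ_0 = 15034/EI
Flexibility coefficient — unit upward force at Y: δ_{YY} = L³/(3EI) = 140.6/EI.
Compatibility at Y: δ_0 − R_Y·δ_{YY} = 0, so R_Y = 15034/140.6 = 106.9 kN.
Moment equilibrium about X: M_X = Σ(load moments about X) − R_Y·L = 1154 − 106.9×7.5 = 351.7 kN·m.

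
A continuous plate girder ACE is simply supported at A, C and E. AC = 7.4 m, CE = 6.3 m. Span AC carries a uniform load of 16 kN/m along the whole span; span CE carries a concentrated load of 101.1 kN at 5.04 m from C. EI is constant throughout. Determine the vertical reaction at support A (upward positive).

Release continuity at C by inserting a hinge; the redundant is the internal moment M_C. The primary structure is two simply-supported spans AC and CE.
End slopes at the hinge C, treating each span as simply supported:
  span AC: UDL 16: wL³/(24EI) = 270.1/EI
  span CE: point load 101.1 at a = 5.04: Pab(L + b)/(6LEI) = 128.4/EI
  relative rotation θ_0 = (270.1 + 128.4)/EI = 398.6/EI
A unit hogging moment at C produces rotation L₁/(3EI) + L₂/(3EI) = 4.567/EI.
Compatibility: M_C·(L₁+L₂)/(3EI) = θ_0, giving M_C = 87.27 kN·m (hogging).
Span AC, ΣM about A with M_C applied at C: R_C^{AC}·7.4 = 438.1 + 87.27, so R_C^{AC} = 70.99 kN and R_A = 118.4 − 70.99 = 47.41 kN.

R_A = 47.41 kN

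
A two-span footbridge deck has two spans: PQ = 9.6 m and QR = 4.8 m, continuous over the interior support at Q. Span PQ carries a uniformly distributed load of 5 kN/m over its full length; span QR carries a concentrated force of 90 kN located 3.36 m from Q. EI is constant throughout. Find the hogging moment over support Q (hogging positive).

Take M_Q as the redundant. Released structure: two simple spans PQ and QR with a hinge at Q.
Discontinuity in slope at Q on the released structure — sum the simple-span end rotations:
  span PQ: UDL 5: wL³/(24EI) = 184.3/EI
  span QR: point load 90 at a = 3.36: Pab(L + b)/(6LEI) = 94.35/EI
  relative rotation θ_0 = (184.3 + 94.35)/EI = 278.7/EI
A unit hogging moment at Q produces rotation L₁/(3EI) + L₂/(3EI) = 4.8/EI.
Compatibility: M_Q·(L₁+L₂)/(3EI) = θ_0, giving M_Q = 58.06 kN·m (hogging).

M_Q = 58.06 kN·m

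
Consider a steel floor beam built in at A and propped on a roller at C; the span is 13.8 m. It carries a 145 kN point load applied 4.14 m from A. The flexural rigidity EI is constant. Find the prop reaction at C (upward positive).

Choose R_C as the redundant. The primary structure is the cantilever fixed at A.
Downward deflection at the released point C due to the loads:
  point load 145 at a = 4.14: Pa²(3L − a)/(6EI) = 15433/EI
Tip deflection under a unit load at C: L³/(3EI) = 876/EI.
Compatibility at C: δ_0 − R_C·δ_{CC} = 0, so R_C = 15433/876 = 17.62 kN.

R_C = 17.62 kN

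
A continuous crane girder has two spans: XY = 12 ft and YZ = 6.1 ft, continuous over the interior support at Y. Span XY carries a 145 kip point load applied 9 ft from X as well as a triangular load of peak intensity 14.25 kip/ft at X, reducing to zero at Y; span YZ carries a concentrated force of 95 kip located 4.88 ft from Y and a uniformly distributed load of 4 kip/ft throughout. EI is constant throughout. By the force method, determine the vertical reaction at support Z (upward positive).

Insert a hinge at Y; M_Y is the redundant, and each span becomes simply supported.
Discontinuity in slope at Y on the released structure — sum the simple-span end rotations:
  span XY: point load 145 at a = 9: Pab(L + a)/(6LEI) = 1142/EI
  span XY: triangular load, peak 14.25: 7w₀L³/(360EI) = 478.8/EI
  span YZ: point load 95 at a = 4.88: Pab(L + b)/(6LEI) = 113.1/EI
  span YZ: UDL 4: wL³/(24EI) = 37.83/EI
  relative rotation θ_0 = (1621 + 150.9)/EI = 1772/EI
A unit hogging moment at Y produces rotation L₁/(3EI) + L₂/(3EI) = 6.033/EI.
Slope continuity at Y: θ_0 = M_Y·6.033/EI, so M_Y = 1772/6.033 = 293.6 kip·ft (hogging).
Span YZ, ΣM about Z: R_Y^{YZ}·6.1 = 190.3 + 293.6, so R_Y^{YZ} = 79.34 kip and R_Z = 119.4 − 79.34 = 40.06 kip.

R_Z = 40.06 kip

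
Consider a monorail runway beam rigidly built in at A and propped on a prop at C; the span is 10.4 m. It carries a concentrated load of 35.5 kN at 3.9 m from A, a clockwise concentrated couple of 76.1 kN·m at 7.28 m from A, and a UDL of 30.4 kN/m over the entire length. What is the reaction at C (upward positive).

R_C = 135.1 kN

Choose R_C as the redundant. The primary structure is the cantilever fixed at A.
Free-end deflection of the primary structure under the applied loading (downward +):
  point load 35.5 at a = 3.9: Pa²(3L − a)/(6EI) = 2457/EI
  clockwise couple 76.1 at a = 7.28: M₀a(2L − a)/(2EI) = 3745/EI
  UDL 30.4: wL⁴/(8EI) = 44455/EI
  δ_0 = 50657/EI
Tip deflection under a unit load at C: L³/(3EI) = 375/EI.
Compatibility at C: δ_0 − R_C·δ_{CC} = 0, so R_C = 50657/375 = 135.1 kN.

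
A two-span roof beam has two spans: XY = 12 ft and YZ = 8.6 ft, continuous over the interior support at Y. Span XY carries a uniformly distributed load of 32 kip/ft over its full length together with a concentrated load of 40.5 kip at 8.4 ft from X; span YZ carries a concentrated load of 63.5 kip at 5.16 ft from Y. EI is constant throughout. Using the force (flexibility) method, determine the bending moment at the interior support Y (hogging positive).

M_Y = 424.4 kip·ft

Insert a hinge at Y; M_Y is the redundant, and each span becomes simply supported.
End slopes at the hinge Y, treating each span as simply supported:
  span XY: UDL 32: wL³/(24EI) = 2304/EI
  span XY: point load 40.5 at a = 8.4: Pab(L + a)/(6LEI) = 347/EI
  span YZ: point load 63.5 at a = 5.16: Pab(L + b)/(6LEI) = 263/EI
  relative rotation θ_0 = (2651 + 263)/EI = 2914/EI
A unit hogging moment at Y produces rotation L₁/(3EI) + L₂/(3EI) = 6.867/EI.
Compatibility: M_Y·(L₁+L₂)/(3EI) = θ_0, giving M_Y = 424.4 kip·ft (hogging).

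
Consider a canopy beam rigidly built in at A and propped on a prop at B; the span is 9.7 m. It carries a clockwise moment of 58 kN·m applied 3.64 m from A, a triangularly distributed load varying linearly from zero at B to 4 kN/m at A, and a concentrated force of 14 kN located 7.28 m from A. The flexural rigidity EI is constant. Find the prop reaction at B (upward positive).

Remove the prop at B; the released (primary) structure is a cantilever built in at A.
Free-end deflection of the primary structure under the applied loading (downward +):
  clockwise couple 58 at a = 3.64: M₀a(2L − a)/(2EI) = 1664/EI
  triangular load, peak 4 at the fixed end: w₀L⁴/(30EI) = 1180/EI
  point load 14 at a = 7.28: Pa²(3L − a)/(6EI) = 2698/EI
  δ_0 = 5542/EI
Flexibility coefficient — unit upward force at B: δ_{BB} = L³/(3EI) = 304.2/EI.
Compatibility at B: δ_0 − R_B·δ_{BB} = 0, so R_B = 5542/304.2 = 18.22 kN.

R_B = 18.22 kN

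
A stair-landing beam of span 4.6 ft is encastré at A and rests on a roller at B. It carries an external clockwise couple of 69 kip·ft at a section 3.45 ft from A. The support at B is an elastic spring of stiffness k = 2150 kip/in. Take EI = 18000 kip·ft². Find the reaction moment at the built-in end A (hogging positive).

Choose R_B as the redundant. The primary structure is the cantilever fixed at A.
Primary-structure tip deflection at B by superposition:
  clockwise couple 69 at a = 3.45: M₀a(2L − a)/(2EI) = 684.4/EI
Tip deflection under a unit load at B: L³/(3EI) = 32.45/EI.
With EI = 18000 kip·ft²: δ_0 = 0.038022 ft and δ_{BB} = 0.001803 ft/kip.
Compatibility — the spring shortens by R_B/k under the reaction it provides: δ_0 − R_B·δ_{BB} = R_B/k. With 1/k = 1/(2150×12) ft/kip = 0.000039 ft/kip, R_B = δ_0 / (δ_{BB} + 1/k) = 0.038022 / (0.001803 + 0.000039) = 20.65 kip.
Moment equilibrium about A: M_A = Σ(load moments about A) − R_B·L = 69 − 20.65×4.6 = -25.99 kip·ft.

M_A = -25.99 kip·ft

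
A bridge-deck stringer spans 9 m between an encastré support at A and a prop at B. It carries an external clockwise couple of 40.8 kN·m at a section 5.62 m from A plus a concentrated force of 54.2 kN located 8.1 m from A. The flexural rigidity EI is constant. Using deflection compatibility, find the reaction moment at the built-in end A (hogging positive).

M_A = 12.38 kN·m

Remove the prop at B; the released (primary) structure is a cantilever built in at A.
Free-end deflection of the primary structure under the applied loading (downward +):
  clockwise couple 40.8 at a = 5.62: M₀a(2L − a)/(2EI) = 1419/EI
  point load 54.2 at a = 8.1: Pa²(3L − a)/(6EI) = 11202/EI
  δ_0 = 12621/EI
Flexibility coefficient — unit upward force at B: δ_{BB} = L³/(3EI) = 243/EI.
Compatibility at B: δ_0 − R_B·δ_{BB} = 0, so R_B = 12621/243 = 51.94 kN.
Moment equilibrium about A: M_A = Σ(load moments about A) − R_B·L = 479.8 − 51.94×9 = 12.38 kN·m.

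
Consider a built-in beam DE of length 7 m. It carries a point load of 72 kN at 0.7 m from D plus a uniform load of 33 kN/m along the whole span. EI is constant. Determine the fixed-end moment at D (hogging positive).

M_D = 175.6 kN·m

Release both end moments; the primary structure is a simply-supported span DE with redundants M_D and M_E.
Simple-span end rotations at D and E under the given loads:
  at D: point load 72 at a = 0.7: Pab(L + b)/(6LEI) = 100.5/EI
  at E: point load 72 at a = 0.7: Pab(L + a)/(6LEI) = 58.21/EI
  at D: UDL 33: wL³/(24EI) = 471.6/EI
  at E: UDL 33: wL³/(24EI) = 471.6/EI
  θ_D0 = 572.2/EI,  θ_E0 = 529.8/EI
Flexibility coefficients: a unit moment at one end gives L/(3EI) there and L/(6EI) at the far end, so f₁₁ = f₂₂ = 2.333/EI and f₁₂ = f₂₁ = 1.167/EI.
Compatibility — zero rotation at each built-in end:
  2.333 M_D + 1.167 M_E = 572.2
  1.167 M_D + 2.333 M_E = 529.8
Solving the pair gives M_D = 175.6 kN·m and M_E = 139.3 kN·m (hogging).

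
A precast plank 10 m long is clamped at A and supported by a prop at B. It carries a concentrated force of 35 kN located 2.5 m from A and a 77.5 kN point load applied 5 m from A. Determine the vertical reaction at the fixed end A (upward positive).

Remove the prop at B; the released (primary) structure is a cantilever built in at A.
Primary-structure tip deflection at B by superposition:
  point load 35 at a = 2.5: Pa²(3L − a)/(6EI) = 1003/EI
  point load 77.5 at a = 5: Pa²(3L − a)/(6EI) = 8073/EI
  δ_0 = 9076/EI
Flexibility coefficient — unit upward force at B: δ_{BB} = L³/(3EI) = 333.3/EI.
Compatibility at B: δ_0 − R_B·δ_{BB} = 0, so R_B = 9076/333.3 = 27.23 kN.
Vertical equilibrium: R_A = ΣP − R_B = 112.5 − 27.23 = 85.27 kN.

R_A = 85.27 kN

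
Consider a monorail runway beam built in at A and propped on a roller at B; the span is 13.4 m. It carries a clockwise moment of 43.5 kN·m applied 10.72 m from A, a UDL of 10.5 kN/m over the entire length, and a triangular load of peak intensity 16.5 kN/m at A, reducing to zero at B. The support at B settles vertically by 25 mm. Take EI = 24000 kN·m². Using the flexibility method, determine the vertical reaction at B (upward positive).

R_B = 78.8 kN

Release the roller at B. Primary structure: cantilever fixed at A.
Primary-structure tip deflection at B by superposition:
  clockwise couple 43.5 at a = 10.72: M₀a(2L − a)/(2EI) = 3749/EI
  UDL 10.5: wL⁴/(8EI) = 42317/EI
  triangular load, peak 16.5 at the fixed end: w₀L⁴/(30EI) = 17733/EI
  δ_0 = 63800/EI
Flexibility coefficient — unit upward force at B: δ_{BB} = L³/(3EI) = 802/EI.
With EI = 24000 kN·m²: δ_0 = 2.6583 m and δ_{BB} = 0.033418 m/kN.
Compatibility — the beam at B must follow the support down by 0.025 m: δ_0 − R_B·δ_{BB} = 0.025, so R_B = (2.6583 − 0.025)/0.033418 = 78.8 kN.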